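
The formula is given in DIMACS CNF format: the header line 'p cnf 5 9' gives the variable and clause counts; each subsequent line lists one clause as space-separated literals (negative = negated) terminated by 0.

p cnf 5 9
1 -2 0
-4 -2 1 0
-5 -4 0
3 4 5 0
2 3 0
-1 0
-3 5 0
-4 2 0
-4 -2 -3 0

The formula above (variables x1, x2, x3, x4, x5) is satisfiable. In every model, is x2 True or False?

Suppose x2 = True.
The clause (x1) is unit, so x1 = True.
That conflicts with the unit clause (¬x1).
So every satisfying assignment has x2 = False.

False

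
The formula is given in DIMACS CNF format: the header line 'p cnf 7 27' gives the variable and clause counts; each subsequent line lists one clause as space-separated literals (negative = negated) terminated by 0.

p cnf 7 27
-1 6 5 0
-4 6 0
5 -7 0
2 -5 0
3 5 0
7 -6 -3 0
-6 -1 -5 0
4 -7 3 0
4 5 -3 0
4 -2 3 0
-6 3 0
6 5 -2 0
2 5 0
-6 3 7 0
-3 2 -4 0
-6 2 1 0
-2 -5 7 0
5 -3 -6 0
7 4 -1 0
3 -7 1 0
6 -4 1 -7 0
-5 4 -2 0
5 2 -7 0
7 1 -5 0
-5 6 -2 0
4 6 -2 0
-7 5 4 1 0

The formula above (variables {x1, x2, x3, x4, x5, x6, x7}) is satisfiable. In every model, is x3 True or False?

True

Suppose x3 = False.
The clause (x5) is unit, so x5 = True.
The clause (x2) is unit, so x2 = True.
The clause (x4) is unit, so x4 = True.
The clause (x6) is unit, so x6 = True.
But (¬x6) is also a unit clause — contradiction.
So every satisfying assignment has x3 = True.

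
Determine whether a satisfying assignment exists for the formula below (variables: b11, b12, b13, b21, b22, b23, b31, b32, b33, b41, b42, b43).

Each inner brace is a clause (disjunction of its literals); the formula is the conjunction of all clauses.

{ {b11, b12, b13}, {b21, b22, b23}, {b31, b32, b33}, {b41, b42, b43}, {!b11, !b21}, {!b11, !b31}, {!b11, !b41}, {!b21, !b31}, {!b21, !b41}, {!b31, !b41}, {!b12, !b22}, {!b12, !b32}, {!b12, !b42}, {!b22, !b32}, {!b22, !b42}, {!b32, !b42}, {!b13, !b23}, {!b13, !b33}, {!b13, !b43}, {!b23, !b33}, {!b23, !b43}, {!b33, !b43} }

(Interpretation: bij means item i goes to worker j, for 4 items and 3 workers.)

No

Try b11 = false.
Try b12 = true.
From the singleton clause (!b22), b22 = false.
From the singleton clause (!b32), b32 = false.
From the singleton clause (!b42), b42 = false.
Try b21 = true.
From the singleton clause (!b31), b31 = false.
From the singleton clause (b33), b33 = true.
From the singleton clause (!b41), b41 = false.
From the singleton clause (b43), b43 = true.
But (!b43) is also a unit clause — contradiction.
That branch fails; take b21 = false instead.
From the singleton clause (b23), b23 = true.
From the singleton clause (!b13), b13 = false.
From the singleton clause (!b33), b33 = false.
From the singleton clause (b31), b31 = true.
From the singleton clause (!b41), b41 = false.
From the singleton clause (b43), b43 = true.
But (!b43) is also a unit clause — contradiction.
Both values of b21 lead to a conflict.
That branch fails; take b12 = false instead.
From the singleton clause (b13), b13 = true.
From the singleton clause (!b23), b23 = false.
From the singleton clause (!b33), b33 = false.
From the singleton clause (!b43), b43 = false.
Try b21 = true.
From the singleton clause (!b31), b31 = false.
From the singleton clause (b32), b32 = true.
From the singleton clause (!b41), b41 = false.
From the singleton clause (b42), b42 = true.
But (!b42) is also a unit clause — contradiction.
That branch fails; take b21 = false instead.
From the singleton clause (b22), b22 = true.
From the singleton clause (!b32), b32 = false.
From the singleton clause (b31), b31 = true.
From the singleton clause (!b41), b41 = false.
From the singleton clause (b42), b42 = true.
But (!b42) is also a unit clause — contradiction.
Both values of b21 lead to a conflict.
Both values of b12 lead to a conflict.
That branch fails; take b11 = true instead.
From the singleton clause (!b21), b21 = false.
From the singleton clause (!b31), b31 = false.
From the singleton clause (!b41), b41 = false.
Try b22 = true.
From the singleton clause (!b12), b12 = false.
From the singleton clause (!b32), b32 = false.
From the singleton clause (b33), b33 = true.
From the singleton clause (!b42), b42 = false.
From the singleton clause (b43), b43 = true.
But (!b43) is also a unit clause — contradiction.
That branch fails; take b22 = false instead.
From the singleton clause (b23), b23 = true.
From the singleton clause (!b13), b13 = false.
From the singleton clause (!b33), b33 = false.
From the singleton clause (b32), b32 = true.
From the singleton clause (!b12), b12 = false.
From the singleton clause (!b42), b42 = false.
From the singleton clause (b43), b43 = true.
But (!b43) is also a unit clause — contradiction.
Both values of b22 lead to a conflict.
Both values of b11 lead to a conflict.
No assignment satisfies every clause.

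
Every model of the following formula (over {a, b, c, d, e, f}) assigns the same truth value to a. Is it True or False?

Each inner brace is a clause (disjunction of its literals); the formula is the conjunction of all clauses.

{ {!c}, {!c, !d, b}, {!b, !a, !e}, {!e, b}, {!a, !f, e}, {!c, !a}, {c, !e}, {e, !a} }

False

Suppose a = true.
Unit clause (!c) forces c = false.
Unit clause (!e) forces e = false.
Now (e) is unsatisfied and unit — conflict.
So every satisfying assignment has a = False.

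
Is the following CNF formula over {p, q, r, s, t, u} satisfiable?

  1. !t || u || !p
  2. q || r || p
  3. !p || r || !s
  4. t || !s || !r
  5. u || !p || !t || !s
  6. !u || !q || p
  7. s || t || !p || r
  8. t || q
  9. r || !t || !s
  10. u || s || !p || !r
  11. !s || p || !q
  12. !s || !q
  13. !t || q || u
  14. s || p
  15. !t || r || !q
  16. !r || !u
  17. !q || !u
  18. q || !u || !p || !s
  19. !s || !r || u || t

Satisfiable

Branch on t: set t = true.
Branch on u: set u = true.
The clause (!r) is unit, so r = false.
The clause (!s) is unit, so s = false.
The clause (p) is unit, so p = true.
The clause (!q) is unit, so q = false.
This assignment satisfies each clause.
A satisfying assignment: p ↦ true,  q ↦ false,  r ↦ false,  s ↦ false,  t ↦ true,  u ↦ true.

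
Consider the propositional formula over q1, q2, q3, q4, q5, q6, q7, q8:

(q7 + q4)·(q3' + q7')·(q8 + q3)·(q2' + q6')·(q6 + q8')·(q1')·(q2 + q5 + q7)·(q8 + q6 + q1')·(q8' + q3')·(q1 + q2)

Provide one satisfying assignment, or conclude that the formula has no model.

From the singleton clause (q1'), q1 = 0.
From the singleton clause (q2), q2 = 1.
From the singleton clause (q6'), q6 = 0.
From the singleton clause (q8'), q8 = 0.
From the singleton clause (q3), q3 = 1.
From the singleton clause (q7'), q7 = 0.
From the singleton clause (q4), q4 = 1.
Every clause is now satisfied; q5 is unconstrained.

q1=0,  q2=1,  q3=1,  q4=1,  q5=0,  q6=0,  q7=0,  q8=0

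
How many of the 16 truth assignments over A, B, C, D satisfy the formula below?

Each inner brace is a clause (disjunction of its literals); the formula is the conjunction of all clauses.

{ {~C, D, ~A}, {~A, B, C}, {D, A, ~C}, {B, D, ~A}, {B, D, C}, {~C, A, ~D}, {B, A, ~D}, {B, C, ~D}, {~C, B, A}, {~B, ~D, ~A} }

There are 2^4 = 16 truth assignments over (A, B, C, D).
Check each against the 10 clauses (columns in the order A, B, C, D):
  F F F F  ✗ fails (B | D | C)
  F F F T  ✗ fails (B | A | ~D)
  F F T F  ✗ fails (D | A | ~C)
  F F T T  ✗ fails (~C | A | ~D)
  F T F F  ✓ satisfies all
  F T F T  ✓ satisfies all
  F T T F  ✗ fails (D | A | ~C)
  F T T T  ✗ fails (~C | A | ~D)
  T F F F  ✗ fails (~A | B | C)
  T F F T  ✗ fails (~A | B | C)
  T F T F  ✗ fails (~C | D | ~A)
  T F T T  ✓ satisfies all
  T T F F  ✓ satisfies all
  T T F T  ✗ fails (~B | ~D | ~A)
  T T T F  ✗ fails (~C | D | ~A)
  T T T T  ✗ fails (~B | ~D | ~A)
4 of the 16 rows are models.

4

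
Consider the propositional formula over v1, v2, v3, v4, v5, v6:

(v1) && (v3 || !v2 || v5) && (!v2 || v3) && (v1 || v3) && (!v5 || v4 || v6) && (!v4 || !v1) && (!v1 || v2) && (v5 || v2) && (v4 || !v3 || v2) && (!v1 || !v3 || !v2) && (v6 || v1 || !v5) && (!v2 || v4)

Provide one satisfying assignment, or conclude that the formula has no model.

Unit clause (v1) forces v1 = true.
Unit clause (!v4) forces v4 = false.
Unit clause (v2) forces v2 = true.
That conflicts with the unit clause (!v2).

UNSATISFIABLE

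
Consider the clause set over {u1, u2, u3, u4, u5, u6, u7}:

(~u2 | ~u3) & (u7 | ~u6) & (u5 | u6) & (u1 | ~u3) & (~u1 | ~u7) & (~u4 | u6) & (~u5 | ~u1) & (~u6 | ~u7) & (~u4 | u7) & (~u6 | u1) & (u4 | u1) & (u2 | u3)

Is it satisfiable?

Unsatisfiable

Branch on u2: set u2 = 0.
Unit clause (u3) forces u3 = 1.
Unit clause (u1) forces u1 = 1.
Unit clause (~u7) forces u7 = 0.
Unit clause (~u6) forces u6 = 0.
Unit clause (u5) forces u5 = 1.
But (~u5) is also a unit clause — contradiction.
Backtrack on u2: now try u2 = 1.
Unit clause (~u3) forces u3 = 0.
Branch on u7: set u7 = 1.
Unit clause (~u1) forces u1 = 0.
Unit clause (~u6) forces u6 = 0.
Unit clause (u5) forces u5 = 1.
Unit clause (~u4) forces u4 = 0.
But (u4) is also a unit clause — contradiction.
Backtrack on u7: now try u7 = 0.
Unit clause (~u6) forces u6 = 0.
Unit clause (u5) forces u5 = 1.
Unit clause (~u4) forces u4 = 0.
Unit clause (~u1) forces u1 = 0.
But (u1) is also a unit clause — contradiction.
Neither u7 = 1 nor u7 = 0 works.
Neither u2 = 1 nor u2 = 0 works.
No assignment satisfies every clause.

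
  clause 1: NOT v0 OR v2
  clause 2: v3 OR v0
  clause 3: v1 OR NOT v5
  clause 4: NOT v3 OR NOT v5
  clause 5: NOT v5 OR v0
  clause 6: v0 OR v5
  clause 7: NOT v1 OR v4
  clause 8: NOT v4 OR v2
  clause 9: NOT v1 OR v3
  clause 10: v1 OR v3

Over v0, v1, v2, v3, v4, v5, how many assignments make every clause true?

There are 2^6 = 64 truth assignments over (v0, v1, v2, v3, v4, v5).
Split on v0. With v0 = true, the clauses containing v0 are satisfied and NOT v0 drops from the rest; 3 of the 2^5 = 32 assignments to the other variables satisfy what remains.
With v0 = false, by the same count on the reduced clause set, 0 assignments work.
(One model: v0=T, v1=F, v2=T, v3=T, v4=F, v5=F.)
Total: 3 + 0 = 3.

3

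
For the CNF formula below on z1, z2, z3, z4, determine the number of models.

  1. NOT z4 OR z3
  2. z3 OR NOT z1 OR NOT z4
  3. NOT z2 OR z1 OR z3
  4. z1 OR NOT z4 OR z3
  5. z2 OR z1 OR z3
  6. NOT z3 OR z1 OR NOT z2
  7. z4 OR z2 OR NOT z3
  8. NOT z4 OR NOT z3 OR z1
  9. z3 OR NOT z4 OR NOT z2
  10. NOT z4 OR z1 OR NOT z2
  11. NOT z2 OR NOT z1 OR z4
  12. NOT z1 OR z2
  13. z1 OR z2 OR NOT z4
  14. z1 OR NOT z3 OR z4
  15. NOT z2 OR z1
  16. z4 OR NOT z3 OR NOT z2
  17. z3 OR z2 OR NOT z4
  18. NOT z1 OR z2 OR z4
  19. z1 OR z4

1

There are 2^4 = 16 truth assignments over (z1, z2, z3, z4).
Split on z2. With z2 = true, the clauses containing z2 are satisfied and NOT z2 drops from the rest; 1 of the 2^3 = 8 assignments to the other variables satisfy what remains.
With z2 = false, by the same count on the reduced clause set, 0 assignments work.
Total: 1 + 0 = 1.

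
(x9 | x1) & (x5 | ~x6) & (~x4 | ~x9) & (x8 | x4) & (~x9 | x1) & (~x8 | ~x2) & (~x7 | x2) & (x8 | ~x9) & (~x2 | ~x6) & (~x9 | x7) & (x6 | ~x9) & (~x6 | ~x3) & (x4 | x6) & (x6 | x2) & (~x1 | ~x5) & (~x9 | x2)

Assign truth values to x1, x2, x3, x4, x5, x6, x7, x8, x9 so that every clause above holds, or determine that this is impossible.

x1=1; x2=1; x3=1; x4=1; x5=0; x6=0; x7=1; x8=0; x9=0

Suppose x9 = 0.
From the singleton clause (x1), x1 = 1.
From the singleton clause (~x5), x5 = 0.
From the singleton clause (~x6), x6 = 0.
From the singleton clause (x4), x4 = 1.
From the singleton clause (x2), x2 = 1.
From the singleton clause (~x8), x8 = 0.
No clause remains; x3, x7 are free.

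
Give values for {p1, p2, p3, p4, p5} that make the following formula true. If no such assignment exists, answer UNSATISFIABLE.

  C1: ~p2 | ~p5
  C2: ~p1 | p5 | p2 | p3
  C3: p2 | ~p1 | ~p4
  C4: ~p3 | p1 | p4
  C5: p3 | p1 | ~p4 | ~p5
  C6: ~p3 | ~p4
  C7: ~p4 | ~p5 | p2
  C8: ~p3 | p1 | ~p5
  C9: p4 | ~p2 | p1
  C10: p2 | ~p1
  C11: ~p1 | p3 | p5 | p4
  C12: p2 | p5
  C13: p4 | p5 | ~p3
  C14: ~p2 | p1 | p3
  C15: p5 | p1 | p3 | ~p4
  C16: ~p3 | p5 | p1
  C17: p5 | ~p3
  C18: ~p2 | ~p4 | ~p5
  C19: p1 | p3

p1 ↦ 1, p2 ↦ 1, p3 ↦ 0, p4 ↦ 1, p5 ↦ 0

Case p2 = 1:
From the singleton clause (~p5), p5 = 0.
From the singleton clause (~p3), p3 = 0.
From the singleton clause (p1), p1 = 1.
From the singleton clause (p4), p4 = 1.
This assignment satisfies each clause.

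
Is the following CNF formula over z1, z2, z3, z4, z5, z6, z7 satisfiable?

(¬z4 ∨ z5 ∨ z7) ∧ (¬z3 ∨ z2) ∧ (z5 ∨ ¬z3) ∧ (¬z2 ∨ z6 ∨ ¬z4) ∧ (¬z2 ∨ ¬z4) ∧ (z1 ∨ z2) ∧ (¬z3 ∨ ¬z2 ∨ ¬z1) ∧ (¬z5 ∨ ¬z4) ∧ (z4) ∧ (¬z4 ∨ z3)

No

(z4) alone gives z4 = True.
(¬z2) alone gives z2 = False.
(¬z3) alone gives z3 = False.
That conflicts with the unit clause (z3).
No assignment satisfies every clause.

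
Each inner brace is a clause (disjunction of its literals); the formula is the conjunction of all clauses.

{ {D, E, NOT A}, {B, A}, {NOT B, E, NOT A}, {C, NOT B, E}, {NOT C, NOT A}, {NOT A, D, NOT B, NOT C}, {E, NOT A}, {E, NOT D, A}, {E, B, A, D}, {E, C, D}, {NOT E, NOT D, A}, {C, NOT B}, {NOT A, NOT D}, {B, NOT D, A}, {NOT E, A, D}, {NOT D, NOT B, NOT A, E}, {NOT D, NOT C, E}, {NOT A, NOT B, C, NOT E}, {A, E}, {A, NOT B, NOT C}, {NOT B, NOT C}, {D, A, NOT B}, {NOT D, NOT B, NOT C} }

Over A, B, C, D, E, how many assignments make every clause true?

1

There are 2^5 = 32 truth assignments over (A, B, C, D, E).
Split on E. With E = true, the clauses containing E are satisfied and NOT E drops from the rest; 1 of the 2^4 = 16 assignments to the other variables satisfy what remains.
With E = false, by the same count on the reduced clause set, 0 assignments work.
Total: 1 + 0 = 1.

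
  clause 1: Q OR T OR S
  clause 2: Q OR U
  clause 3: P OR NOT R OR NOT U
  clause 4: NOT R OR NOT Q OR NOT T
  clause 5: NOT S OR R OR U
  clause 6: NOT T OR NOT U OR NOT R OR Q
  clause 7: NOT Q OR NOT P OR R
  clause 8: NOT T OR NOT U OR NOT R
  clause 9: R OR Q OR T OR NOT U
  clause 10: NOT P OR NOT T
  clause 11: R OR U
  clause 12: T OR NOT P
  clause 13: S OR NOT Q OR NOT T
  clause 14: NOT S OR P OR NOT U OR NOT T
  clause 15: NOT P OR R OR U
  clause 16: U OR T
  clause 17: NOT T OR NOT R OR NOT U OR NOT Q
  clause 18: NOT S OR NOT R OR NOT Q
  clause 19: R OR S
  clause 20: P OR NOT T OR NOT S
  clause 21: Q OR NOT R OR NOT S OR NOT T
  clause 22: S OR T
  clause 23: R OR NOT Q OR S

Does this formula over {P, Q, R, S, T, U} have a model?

Satisfiable

Case Q = true:
Case R = false:
Unit clause (NOT P) forces P = false.
Unit clause (U) forces U = true.
Unit clause (S) forces S = true.
Unit clause (NOT T) forces T = false.
Every clause now holds.
A satisfying assignment: P=false,  Q=true,  R=false,  S=true,  T=false,  U=true.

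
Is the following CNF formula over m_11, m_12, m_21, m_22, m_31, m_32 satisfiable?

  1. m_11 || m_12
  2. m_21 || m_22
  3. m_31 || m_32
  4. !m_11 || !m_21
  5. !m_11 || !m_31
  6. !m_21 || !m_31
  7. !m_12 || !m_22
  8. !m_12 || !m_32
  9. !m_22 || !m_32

Suppose m_11 = true.
Unit clause (!m_21) forces m_21 = false.
Unit clause (m_22) forces m_22 = true.
Unit clause (!m_31) forces m_31 = false.
Unit clause (m_32) forces m_32 = true.
That conflicts with the unit clause (!m_32).
Backtrack on m_11: now try m_11 = false.
Unit clause (m_12) forces m_12 = true.
Unit clause (!m_22) forces m_22 = false.
Unit clause (m_21) forces m_21 = true.
Unit clause (!m_31) forces m_31 = false.
Unit clause (m_32) forces m_32 = true.
That conflicts with the unit clause (!m_32).
Either choice for m_11 ends in contradiction.
No assignment satisfies every clause.

No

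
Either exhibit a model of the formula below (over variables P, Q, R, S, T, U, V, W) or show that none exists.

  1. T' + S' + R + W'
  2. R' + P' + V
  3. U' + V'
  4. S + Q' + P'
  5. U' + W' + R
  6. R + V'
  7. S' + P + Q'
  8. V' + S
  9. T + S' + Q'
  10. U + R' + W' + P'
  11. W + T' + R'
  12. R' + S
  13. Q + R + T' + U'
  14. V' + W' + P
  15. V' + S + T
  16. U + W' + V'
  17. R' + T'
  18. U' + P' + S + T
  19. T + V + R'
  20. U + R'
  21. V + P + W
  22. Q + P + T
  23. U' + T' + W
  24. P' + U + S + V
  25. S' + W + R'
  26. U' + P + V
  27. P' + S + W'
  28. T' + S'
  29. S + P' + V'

P: 1, Q: 0, R: 0, S: 1, T: 0, U: 1, V: 0, W: 0

Case U = 1:
The clause (V') is unit, so V = 0.
The clause (P) is unit, so P = 1.
The clause (R') is unit, so R = 0.
The clause (W') is unit, so W = 0.
The clause (T') is unit, so T = 0.
The clause (S) is unit, so S = 1.
The clause (Q') is unit, so Q = 0.
All clauses are satisfied.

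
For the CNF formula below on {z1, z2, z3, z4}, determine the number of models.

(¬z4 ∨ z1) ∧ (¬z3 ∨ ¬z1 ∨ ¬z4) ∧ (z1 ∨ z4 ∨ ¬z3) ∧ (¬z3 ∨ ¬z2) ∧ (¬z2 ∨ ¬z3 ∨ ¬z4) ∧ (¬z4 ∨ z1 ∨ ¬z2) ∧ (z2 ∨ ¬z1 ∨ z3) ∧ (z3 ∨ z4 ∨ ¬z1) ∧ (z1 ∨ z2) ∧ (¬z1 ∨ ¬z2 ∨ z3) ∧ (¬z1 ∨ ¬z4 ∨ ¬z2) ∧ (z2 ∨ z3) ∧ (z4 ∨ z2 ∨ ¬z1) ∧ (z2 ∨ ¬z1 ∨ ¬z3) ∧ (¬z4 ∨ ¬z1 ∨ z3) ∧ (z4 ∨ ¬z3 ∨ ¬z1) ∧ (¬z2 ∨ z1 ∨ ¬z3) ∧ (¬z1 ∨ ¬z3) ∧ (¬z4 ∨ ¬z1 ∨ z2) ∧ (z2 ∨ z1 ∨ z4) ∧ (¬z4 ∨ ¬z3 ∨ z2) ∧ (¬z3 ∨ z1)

1

There are 2^4 = 16 truth assignments over (z1, z2, z3, z4).
Check each against the 22 clauses (columns in the order z1, z2, z3, z4):
  F F F F  ✗ fails (z1 ∨ z2)
  F F F T  ✗ fails (¬z4 ∨ z1)
  F F T F  ✗ fails (z1 ∨ z4 ∨ ¬z3)
  F F T T  ✗ fails (¬z4 ∨ z1)
  F T F F  ✓ satisfies all
  F T F T  ✗ fails (¬z4 ∨ z1)
  F T T F  ✗ fails (z1 ∨ z4 ∨ ¬z3)
  F T T T  ✗ fails (¬z4 ∨ z1)
  T F F F  ✗ fails (z2 ∨ ¬z1 ∨ z3)
  T F F T  ✗ fails (z2 ∨ ¬z1 ∨ z3)
  T F T F  ✗ fails (z4 ∨ z2 ∨ ¬z1)
  T F T T  ✗ fails (¬z3 ∨ ¬z1 ∨ ¬z4)
  T T F F  ✗ fails (z3 ∨ z4 ∨ ¬z1)
  T T F T  ✗ fails (¬z1 ∨ ¬z2 ∨ z3)
  T T T F  ✗ fails (¬z3 ∨ ¬z2)
  T T T T  ✗ fails (¬z3 ∨ ¬z1 ∨ ¬z4)
1 of the 16 rows is a model.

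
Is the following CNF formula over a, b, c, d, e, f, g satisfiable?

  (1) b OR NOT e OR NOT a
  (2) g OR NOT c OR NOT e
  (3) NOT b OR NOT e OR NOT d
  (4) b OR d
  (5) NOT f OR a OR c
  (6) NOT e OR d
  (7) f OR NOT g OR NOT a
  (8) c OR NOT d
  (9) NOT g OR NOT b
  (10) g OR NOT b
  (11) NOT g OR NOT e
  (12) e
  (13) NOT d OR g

The clause (e) is unit, so e = true.
The clause (d) is unit, so d = true.
The clause (NOT b) is unit, so b = false.
The clause (NOT a) is unit, so a = false.
The clause (c) is unit, so c = true.
The clause (g) is unit, so g = true.
But (NOT g) is also a unit clause — contradiction.
No assignment satisfies every clause.

Unsatisfiable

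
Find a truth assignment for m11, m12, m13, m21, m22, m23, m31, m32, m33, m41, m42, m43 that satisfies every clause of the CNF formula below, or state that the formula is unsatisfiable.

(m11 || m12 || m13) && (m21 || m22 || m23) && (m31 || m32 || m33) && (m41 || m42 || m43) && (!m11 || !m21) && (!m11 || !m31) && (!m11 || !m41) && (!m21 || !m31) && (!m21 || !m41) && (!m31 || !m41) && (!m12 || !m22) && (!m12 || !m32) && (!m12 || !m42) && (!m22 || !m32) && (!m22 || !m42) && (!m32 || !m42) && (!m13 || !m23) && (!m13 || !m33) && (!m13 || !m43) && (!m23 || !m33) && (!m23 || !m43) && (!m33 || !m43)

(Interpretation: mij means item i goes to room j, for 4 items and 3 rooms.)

Branch on m11: set m11 = false.
Branch on m12: set m12 = true.
From the singleton clause (!m22), m22 = false.
From the singleton clause (!m32), m32 = false.
From the singleton clause (!m42), m42 = false.
Branch on m21: set m21 = true.
From the singleton clause (!m31), m31 = false.
From the singleton clause (m33), m33 = true.
From the singleton clause (!m41), m41 = false.
From the singleton clause (m43), m43 = true.
That conflicts with the unit clause (!m43).
Backtrack on m21: now try m21 = false.
From the singleton clause (m23), m23 = true.
From the singleton clause (!m13), m13 = false.
From the singleton clause (!m33), m33 = false.
From the singleton clause (m31), m31 = true.
From the singleton clause (!m41), m41 = false.
From the singleton clause (m43), m43 = true.
That conflicts with the unit clause (!m43).
Either choice for m21 ends in contradiction.
Backtrack on m12: now try m12 = false.
From the singleton clause (m13), m13 = true.
From the singleton clause (!m23), m23 = false.
From the singleton clause (!m33), m33 = false.
From the singleton clause (!m43), m43 = false.
Branch on m21: set m21 = true.
From the singleton clause (!m31), m31 = false.
From the singleton clause (m32), m32 = true.
From the singleton clause (!m41), m41 = false.
From the singleton clause (m42), m42 = true.
That conflicts with the unit clause (!m42).
Backtrack on m21: now try m21 = false.
From the singleton clause (m22), m22 = true.
From the singleton clause (!m32), m32 = false.
From the singleton clause (m31), m31 = true.
From the singleton clause (!m41), m41 = false.
From the singleton clause (m42), m42 = true.
That conflicts with the unit clause (!m42).
Either choice for m21 ends in contradiction.
Either choice for m12 ends in contradiction.
Backtrack on m11: now try m11 = true.
From the singleton clause (!m21), m21 = false.
From the singleton clause (!m31), m31 = false.
From the singleton clause (!m41), m41 = false.
Branch on m22: set m22 = true.
From the singleton clause (!m12), m12 = false.
From the singleton clause (!m32), m32 = false.
From the singleton clause (m33), m33 = true.
From the singleton clause (!m42), m42 = false.
From the singleton clause (m43), m43 = true.
That conflicts with the unit clause (!m43).
Backtrack on m22: now try m22 = false.
From the singleton clause (m23), m23 = true.
From the singleton clause (!m13), m13 = false.
From the singleton clause (!m33), m33 = false.
From the singleton clause (m32), m32 = true.
From the singleton clause (!m12), m12 = false.
From the singleton clause (!m42), m42 = false.
From the singleton clause (m43), m43 = true.
That conflicts with the unit clause (!m43).
Either choice for m22 ends in contradiction.
Either choice for m11 ends in contradiction.

UNSATISFIABLE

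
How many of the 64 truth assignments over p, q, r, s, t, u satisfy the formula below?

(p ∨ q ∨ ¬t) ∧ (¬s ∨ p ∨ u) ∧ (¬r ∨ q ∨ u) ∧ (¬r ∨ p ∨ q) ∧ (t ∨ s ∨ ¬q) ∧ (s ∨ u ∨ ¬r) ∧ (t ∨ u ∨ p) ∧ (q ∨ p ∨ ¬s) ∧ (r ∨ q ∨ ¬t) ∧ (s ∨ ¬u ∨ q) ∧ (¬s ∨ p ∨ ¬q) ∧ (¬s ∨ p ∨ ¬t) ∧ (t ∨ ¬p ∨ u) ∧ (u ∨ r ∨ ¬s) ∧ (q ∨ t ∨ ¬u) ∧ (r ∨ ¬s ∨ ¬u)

There are 2^6 = 64 truth assignments over (p, q, r, s, t, u).
Split on t. With t = True, the clauses containing t are satisfied and ¬t drops from the rest; 9 of the 2^5 = 32 assignments to the other variables satisfy what remains.
With t = False, by the same count on the reduced clause set, 1 assignment works.
Total: 9 + 1 = 10.

10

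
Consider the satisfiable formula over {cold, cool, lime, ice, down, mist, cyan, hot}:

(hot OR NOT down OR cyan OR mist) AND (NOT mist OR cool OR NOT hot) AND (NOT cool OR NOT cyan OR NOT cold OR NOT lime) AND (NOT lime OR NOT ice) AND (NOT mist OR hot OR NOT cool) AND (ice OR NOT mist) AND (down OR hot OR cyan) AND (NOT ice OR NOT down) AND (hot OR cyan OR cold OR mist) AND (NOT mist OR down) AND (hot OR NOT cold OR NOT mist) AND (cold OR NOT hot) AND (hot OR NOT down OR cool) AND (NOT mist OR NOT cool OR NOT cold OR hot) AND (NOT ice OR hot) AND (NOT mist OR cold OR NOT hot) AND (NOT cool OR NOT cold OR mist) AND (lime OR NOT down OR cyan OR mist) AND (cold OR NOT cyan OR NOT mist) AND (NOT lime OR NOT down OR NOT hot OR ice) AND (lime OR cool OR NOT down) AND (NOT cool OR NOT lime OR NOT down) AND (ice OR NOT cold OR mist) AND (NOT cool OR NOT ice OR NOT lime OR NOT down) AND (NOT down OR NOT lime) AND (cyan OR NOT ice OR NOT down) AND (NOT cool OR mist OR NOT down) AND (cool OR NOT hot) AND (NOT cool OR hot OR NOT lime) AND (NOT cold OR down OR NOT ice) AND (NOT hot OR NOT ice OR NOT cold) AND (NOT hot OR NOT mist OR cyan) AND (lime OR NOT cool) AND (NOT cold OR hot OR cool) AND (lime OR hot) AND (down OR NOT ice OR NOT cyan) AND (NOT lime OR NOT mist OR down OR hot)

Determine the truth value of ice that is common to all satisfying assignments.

Suppose ice = true.
(NOT lime) alone gives lime = false.
(NOT down) alone gives down = false.
(NOT mist) alone gives mist = false.
(hot) alone gives hot = true.
(cold) alone gives cold = true.
Now (NOT cold) is unsatisfied and unit — conflict.
So every satisfying assignment has ice = False.

False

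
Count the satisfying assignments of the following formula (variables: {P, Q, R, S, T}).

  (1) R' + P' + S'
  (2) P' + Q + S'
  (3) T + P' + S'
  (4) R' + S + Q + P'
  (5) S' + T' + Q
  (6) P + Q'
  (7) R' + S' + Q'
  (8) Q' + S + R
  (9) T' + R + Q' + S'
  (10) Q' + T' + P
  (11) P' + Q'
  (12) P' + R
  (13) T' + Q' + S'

There are 2^5 = 32 truth assignments over (P, Q, R, S, T).
Split on P. With P = 1, the clauses containing P are satisfied and P' drops from the rest; 0 of the 2^4 = 16 assignments to the other variables satisfy what remains.
With P = 0, by the same count on the reduced clause set, 6 assignments work.
Total: 0 + 6 = 6.

6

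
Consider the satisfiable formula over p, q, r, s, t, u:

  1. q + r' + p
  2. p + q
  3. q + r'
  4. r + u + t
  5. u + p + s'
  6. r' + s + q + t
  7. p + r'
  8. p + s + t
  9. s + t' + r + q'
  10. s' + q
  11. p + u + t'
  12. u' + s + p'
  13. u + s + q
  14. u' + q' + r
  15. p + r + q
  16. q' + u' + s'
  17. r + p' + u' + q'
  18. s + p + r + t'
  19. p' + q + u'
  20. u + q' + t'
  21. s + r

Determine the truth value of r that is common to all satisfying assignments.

Suppose r = 0.
The clause (s) is unit, so s = 1.
The clause (q) is unit, so q = 1.
The clause (u') is unit, so u = 0.
The clause (t) is unit, so t = 1.
That conflicts with the unit clause (t').
So every satisfying assignment has r = True.

True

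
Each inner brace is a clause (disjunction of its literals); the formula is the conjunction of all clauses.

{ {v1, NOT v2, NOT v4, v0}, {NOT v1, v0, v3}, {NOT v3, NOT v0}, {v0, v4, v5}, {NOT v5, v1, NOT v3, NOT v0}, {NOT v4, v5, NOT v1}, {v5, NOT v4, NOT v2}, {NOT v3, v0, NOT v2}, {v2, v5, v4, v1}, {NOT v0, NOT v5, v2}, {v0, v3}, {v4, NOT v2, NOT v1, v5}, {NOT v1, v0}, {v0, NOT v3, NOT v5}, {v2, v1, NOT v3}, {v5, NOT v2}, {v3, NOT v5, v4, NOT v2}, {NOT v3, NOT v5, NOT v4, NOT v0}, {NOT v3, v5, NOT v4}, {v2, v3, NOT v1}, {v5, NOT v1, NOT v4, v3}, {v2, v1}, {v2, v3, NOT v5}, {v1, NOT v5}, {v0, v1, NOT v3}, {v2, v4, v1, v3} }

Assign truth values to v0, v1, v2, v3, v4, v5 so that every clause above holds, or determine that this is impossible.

Branch on v3: set v3 = false.
Unit clause (v0) forces v0 = true.
Branch on v5: set v5 = true.
Unit clause (v2) forces v2 = true.
Unit clause (v4) forces v4 = true.
Unit clause (v1) forces v1 = true.
Every clause now holds.

v0: true; v1: true; v2: true; v3: false; v4: true; v5: true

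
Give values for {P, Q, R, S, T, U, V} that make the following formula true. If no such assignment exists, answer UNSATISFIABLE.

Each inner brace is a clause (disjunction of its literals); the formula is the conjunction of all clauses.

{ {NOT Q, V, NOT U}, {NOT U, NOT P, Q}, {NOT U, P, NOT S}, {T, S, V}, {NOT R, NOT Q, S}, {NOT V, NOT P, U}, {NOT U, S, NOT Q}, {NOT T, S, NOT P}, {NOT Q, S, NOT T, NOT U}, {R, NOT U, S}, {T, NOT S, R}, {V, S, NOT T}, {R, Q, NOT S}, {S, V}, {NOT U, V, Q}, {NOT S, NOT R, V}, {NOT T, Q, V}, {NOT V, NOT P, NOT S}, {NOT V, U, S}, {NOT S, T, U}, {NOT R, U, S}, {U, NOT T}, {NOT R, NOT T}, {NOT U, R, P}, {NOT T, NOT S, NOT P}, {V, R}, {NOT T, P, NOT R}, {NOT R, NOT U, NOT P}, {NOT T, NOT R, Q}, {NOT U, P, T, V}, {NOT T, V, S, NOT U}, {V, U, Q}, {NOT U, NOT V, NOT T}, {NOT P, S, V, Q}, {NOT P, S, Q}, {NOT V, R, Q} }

Suppose S = false.
From the singleton clause (V), V = true.
From the singleton clause (U), U = true.
From the singleton clause (NOT Q), Q = false.
From the singleton clause (NOT P), P = false.
From the singleton clause (R), R = true.
From the singleton clause (NOT T), T = false.
Every clause now holds.

P=false,  Q=false,  R=true,  S=false,  T=false,  U=true,  V=true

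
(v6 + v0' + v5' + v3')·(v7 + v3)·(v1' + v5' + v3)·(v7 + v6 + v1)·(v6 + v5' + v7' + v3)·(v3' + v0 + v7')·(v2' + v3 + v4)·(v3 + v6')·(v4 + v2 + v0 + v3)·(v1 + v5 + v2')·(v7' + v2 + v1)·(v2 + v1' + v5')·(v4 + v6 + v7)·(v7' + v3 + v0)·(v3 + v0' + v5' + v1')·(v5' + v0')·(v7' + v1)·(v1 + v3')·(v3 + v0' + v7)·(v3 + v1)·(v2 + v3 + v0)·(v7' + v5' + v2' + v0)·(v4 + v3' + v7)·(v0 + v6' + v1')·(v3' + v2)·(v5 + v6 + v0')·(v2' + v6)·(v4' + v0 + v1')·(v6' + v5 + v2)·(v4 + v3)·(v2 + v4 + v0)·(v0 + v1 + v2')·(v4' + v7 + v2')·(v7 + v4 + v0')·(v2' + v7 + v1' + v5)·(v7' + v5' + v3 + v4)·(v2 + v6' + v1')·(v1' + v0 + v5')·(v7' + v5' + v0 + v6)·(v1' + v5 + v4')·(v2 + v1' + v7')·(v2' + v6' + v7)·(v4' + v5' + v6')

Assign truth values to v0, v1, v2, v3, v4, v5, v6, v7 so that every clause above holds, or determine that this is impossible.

Case v7 = 1:
(v1) alone gives v1 = 1.
(v2) alone gives v2 = 1.
(v6) alone gives v6 = 1.
(v3) alone gives v3 = 1.
(v0) alone gives v0 = 1.
(v5') alone gives v5 = 0.
(v4') alone gives v4 = 0.
Every clause now holds.

v0 ↦ 1; v1 ↦ 1; v2 ↦ 1; v3 ↦ 1; v4 ↦ 0; v5 ↦ 0; v6 ↦ 1; v7 ↦ 1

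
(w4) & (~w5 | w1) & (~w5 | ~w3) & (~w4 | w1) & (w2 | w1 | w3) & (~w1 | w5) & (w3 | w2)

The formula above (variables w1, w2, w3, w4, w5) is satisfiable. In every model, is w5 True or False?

Suppose w5 = 0.
(w4) alone gives w4 = 1.
(w1) alone gives w1 = 1.
That conflicts with the unit clause (~w1).
So every satisfying assignment has w5 = True.

True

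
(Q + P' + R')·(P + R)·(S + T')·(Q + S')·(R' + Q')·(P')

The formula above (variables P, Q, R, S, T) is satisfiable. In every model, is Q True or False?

False

Suppose Q = 1.
From the singleton clause (R'), R = 0.
From the singleton clause (P), P = 1.
Now (P') is unsatisfied and unit — conflict.
So every satisfying assignment has Q = False.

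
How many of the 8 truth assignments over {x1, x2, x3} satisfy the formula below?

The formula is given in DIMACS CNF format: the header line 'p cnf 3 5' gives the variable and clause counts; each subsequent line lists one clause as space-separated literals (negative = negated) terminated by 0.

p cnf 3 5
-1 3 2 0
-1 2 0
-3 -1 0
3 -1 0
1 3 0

There are 2^3 = 8 truth assignments over (x1, x2, x3).
Check each against the 5 clauses (columns in the order x1, x2, x3):
  F F F  ✗ fails (x1 ∨ x3)
  F F T  ✓ satisfies all
  F T F  ✗ fails (x1 ∨ x3)
  F T T  ✓ satisfies all
  T F F  ✗ fails (¬x1 ∨ x3 ∨ x2)
  T F T  ✗ fails (¬x1 ∨ x2)
  T T F  ✗ fails (x3 ∨ ¬x1)
  T T T  ✗ fails (¬x3 ∨ ¬x1)
2 of the 8 rows are models.

2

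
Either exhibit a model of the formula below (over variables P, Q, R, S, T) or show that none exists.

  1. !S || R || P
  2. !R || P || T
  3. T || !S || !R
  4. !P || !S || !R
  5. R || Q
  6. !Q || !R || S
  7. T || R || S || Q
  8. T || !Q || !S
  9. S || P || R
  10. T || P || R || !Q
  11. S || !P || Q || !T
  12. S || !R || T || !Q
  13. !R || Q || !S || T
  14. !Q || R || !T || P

P ↦ true, Q ↦ true, R ↦ false, S ↦ false, T ↦ false

Suppose R = false.
Unit clause (Q) forces Q = true.
Suppose S = false.
Unit clause (P) forces P = true.
Every clause is now satisfied; T is unconstrained.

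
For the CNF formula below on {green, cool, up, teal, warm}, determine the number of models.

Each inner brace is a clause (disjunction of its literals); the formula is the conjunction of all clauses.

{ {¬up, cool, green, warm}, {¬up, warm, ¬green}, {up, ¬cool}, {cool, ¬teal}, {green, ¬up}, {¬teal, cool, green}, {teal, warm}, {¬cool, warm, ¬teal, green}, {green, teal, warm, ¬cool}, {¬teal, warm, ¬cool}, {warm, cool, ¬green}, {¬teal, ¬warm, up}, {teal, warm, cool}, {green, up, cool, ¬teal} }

5

There are 2^5 = 32 truth assignments over (green, cool, up, teal, warm).
Split on green. With green = True, the clauses containing green are satisfied and ¬green drops from the rest; 4 of the 2^4 = 16 assignments to the other variables satisfy what remains.
With green = False, by the same count on the reduced clause set, 1 assignment works.
(One model: green=F, cool=F, up=F, teal=F, warm=T.)
Total: 4 + 1 = 5.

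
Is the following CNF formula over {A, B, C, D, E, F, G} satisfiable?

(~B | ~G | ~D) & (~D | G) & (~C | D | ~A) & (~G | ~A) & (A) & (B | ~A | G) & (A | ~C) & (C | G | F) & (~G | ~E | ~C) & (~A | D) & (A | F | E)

Unsatisfiable

(A) alone gives A = 1.
(~G) alone gives G = 0.
(~D) alone gives D = 0.
That conflicts with the unit clause (D).
No assignment satisfies every clause.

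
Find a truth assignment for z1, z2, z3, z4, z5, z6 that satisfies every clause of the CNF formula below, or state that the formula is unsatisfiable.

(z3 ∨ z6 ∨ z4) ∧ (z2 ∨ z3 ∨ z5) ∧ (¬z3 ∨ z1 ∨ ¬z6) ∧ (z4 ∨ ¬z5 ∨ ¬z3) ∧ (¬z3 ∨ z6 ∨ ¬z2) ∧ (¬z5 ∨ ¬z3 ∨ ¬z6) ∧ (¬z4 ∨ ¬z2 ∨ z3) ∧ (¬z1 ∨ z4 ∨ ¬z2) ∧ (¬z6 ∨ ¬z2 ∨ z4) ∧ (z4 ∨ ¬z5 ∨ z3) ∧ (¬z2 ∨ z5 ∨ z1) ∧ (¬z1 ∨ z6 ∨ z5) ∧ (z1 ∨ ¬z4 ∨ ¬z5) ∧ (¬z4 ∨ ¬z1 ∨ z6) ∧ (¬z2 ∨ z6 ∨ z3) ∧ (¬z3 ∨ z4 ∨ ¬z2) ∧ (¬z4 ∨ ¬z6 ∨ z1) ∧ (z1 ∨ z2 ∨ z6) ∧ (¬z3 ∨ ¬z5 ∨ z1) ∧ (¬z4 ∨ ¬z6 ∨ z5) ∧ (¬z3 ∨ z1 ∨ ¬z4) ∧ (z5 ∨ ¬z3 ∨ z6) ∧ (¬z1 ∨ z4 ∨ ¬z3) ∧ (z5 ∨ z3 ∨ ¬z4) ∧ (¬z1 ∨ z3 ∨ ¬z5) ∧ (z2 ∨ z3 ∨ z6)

UNSATISFIABLE

Branch on z3: set z3 = True.
Branch on z1: set z1 = True.
The clause (z4) is unit, so z4 = True.
The clause (z6) is unit, so z6 = True.
The clause (¬z5) is unit, so z5 = False.
But (z5) is also a unit clause — contradiction.
Undo z1 and try z1 = False.
The clause (¬z6) is unit, so z6 = False.
The clause (¬z2) is unit, so z2 = False.
But (z2) is also a unit clause — contradiction.
Neither z1 = True nor z1 = False works.
Undo z3 and try z3 = False.
Branch on z6: set z6 = True.
Branch on z2: set z2 = True.
The clause (¬z4) is unit, so z4 = False.
But (z4) is also a unit clause — contradiction.
Undo z2 and try z2 = False.
The clause (z5) is unit, so z5 = True.
The clause (z4) is unit, so z4 = True.
The clause (z1) is unit, so z1 = True.
But (¬z1) is also a unit clause — contradiction.
Neither z2 = True nor z2 = False works.
Undo z6 and try z6 = False.
The clause (z4) is unit, so z4 = True.
The clause (¬z2) is unit, so z2 = False.
But (z2) is also a unit clause — contradiction.
Neither z6 = True nor z6 = False works.
Neither z3 = True nor z3 = False works.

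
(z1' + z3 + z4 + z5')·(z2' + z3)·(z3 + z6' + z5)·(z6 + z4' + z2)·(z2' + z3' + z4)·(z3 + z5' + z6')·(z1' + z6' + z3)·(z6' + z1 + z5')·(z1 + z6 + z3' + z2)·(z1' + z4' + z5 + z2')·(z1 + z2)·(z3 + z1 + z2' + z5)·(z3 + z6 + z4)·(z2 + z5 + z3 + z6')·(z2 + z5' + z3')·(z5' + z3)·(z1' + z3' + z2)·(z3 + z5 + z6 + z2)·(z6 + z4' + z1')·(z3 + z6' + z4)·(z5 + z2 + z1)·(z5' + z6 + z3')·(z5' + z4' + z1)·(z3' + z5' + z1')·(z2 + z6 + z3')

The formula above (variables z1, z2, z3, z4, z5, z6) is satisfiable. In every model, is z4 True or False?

True

Suppose z4 = 0.
Case z2 = 0:
From the singleton clause (z1), z1 = 1.
From the singleton clause (z3'), z3 = 0.
From the singleton clause (z5'), z5 = 0.
From the singleton clause (z6'), z6 = 0.
But (z6) is also a unit clause — contradiction.
That branch fails; take z2 = 1 instead.
From the singleton clause (z3), z3 = 1.
But (z3') is also a unit clause — contradiction.
Neither z2 = 1 nor z2 = 0 works.
So every satisfying assignment has z4 = True.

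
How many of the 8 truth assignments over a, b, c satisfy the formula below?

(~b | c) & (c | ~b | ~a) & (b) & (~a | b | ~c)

There are 2^3 = 8 truth assignments over (a, b, c).
Check each against the 4 clauses (columns in the order a, b, c):
  F F F  ✗ fails (b)
  F F T  ✗ fails (b)
  F T F  ✗ fails (~b | c)
  F T T  ✓ satisfies all
  T F F  ✗ fails (b)
  T F T  ✗ fails (b)
  T T F  ✗ fails (~b | c)
  T T T  ✓ satisfies all
2 of the 8 rows are models.

2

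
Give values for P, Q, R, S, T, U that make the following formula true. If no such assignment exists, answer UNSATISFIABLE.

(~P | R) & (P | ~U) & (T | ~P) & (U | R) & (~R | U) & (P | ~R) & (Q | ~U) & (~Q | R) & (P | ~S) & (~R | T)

P: 1, Q: 1, R: 1, S: 1, T: 1, U: 1

Branch on P: set P = 1.
From the singleton clause (R), R = 1.
From the singleton clause (T), T = 1.
From the singleton clause (U), U = 1.
From the singleton clause (Q), Q = 1.
Every clause is now satisfied; S is unconstrained.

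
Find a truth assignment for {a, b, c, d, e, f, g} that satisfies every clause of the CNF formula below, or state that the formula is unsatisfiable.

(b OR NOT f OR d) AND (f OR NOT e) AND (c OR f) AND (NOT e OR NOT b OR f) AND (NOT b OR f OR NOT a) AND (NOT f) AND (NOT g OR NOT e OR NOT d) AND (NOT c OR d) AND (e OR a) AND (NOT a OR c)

a: true; b: false; c: true; d: true; e: false; f: false; g: false

From the singleton clause (NOT f), f = false.
From the singleton clause (NOT e), e = false.
From the singleton clause (c), c = true.
From the singleton clause (d), d = true.
From the singleton clause (a), a = true.
From the singleton clause (NOT b), b = false.
No clause remains; g is free.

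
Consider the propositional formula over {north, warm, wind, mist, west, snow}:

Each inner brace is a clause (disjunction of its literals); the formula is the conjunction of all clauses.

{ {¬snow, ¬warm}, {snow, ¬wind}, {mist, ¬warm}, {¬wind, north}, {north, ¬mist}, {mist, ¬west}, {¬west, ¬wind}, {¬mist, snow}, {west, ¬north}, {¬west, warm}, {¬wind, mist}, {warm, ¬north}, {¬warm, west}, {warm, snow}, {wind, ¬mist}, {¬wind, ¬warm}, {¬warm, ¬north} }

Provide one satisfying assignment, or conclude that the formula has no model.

Try snow = True.
(¬warm) alone gives warm = False.
(¬west) alone gives west = False.
(¬north) alone gives north = False.
(¬wind) alone gives wind = False.
(¬mist) alone gives mist = False.
Every clause now holds.

north=False,  warm=False,  wind=False,  mist=False,  west=False,  snow=True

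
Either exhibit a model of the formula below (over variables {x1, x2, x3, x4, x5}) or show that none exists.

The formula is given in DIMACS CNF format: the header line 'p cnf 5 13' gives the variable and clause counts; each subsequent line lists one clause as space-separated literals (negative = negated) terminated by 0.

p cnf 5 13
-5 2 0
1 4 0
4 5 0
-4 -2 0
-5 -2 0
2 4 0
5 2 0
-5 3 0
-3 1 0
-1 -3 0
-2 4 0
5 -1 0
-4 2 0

UNSATISFIABLE

Try x5 = False.
From the singleton clause (x4), x4 = True.
From the singleton clause (¬x2), x2 = False.
But (x2) is also a unit clause — contradiction.
Undo x5 and try x5 = True.
From the singleton clause (x2), x2 = True.
But (¬x2) is also a unit clause — contradiction.
Either choice for x5 ends in contradiction.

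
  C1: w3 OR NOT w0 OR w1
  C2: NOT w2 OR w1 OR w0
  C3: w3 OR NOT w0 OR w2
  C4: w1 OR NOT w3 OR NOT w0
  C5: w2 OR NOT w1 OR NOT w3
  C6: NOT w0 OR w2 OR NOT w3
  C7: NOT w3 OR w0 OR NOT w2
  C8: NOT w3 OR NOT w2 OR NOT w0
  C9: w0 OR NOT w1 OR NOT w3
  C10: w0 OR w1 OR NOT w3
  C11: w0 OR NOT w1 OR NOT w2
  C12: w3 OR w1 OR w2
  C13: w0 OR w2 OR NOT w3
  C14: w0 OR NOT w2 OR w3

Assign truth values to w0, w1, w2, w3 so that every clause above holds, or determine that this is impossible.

w0=true; w1=true; w2=true; w3=false

Try w3 = false.
Try w0 = true.
Unit clause (w1) forces w1 = true.
Unit clause (w2) forces w2 = true.
This assignment satisfies each clause.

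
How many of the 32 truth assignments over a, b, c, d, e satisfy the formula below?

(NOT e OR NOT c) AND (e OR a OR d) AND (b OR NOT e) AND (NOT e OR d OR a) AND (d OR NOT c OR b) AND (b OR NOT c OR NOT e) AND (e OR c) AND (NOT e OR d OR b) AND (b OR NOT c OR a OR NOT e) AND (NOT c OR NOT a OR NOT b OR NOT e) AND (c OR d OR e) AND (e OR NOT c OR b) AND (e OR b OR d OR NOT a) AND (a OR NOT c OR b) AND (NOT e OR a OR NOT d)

5

There are 2^5 = 32 truth assignments over (a, b, c, d, e).
Split on d. With d = true, the clauses containing d are satisfied and NOT d drops from the rest; 3 of the 2^4 = 16 assignments to the other variables satisfy what remains.
With d = false, by the same count on the reduced clause set, 2 assignments work.
Total: 3 + 2 = 5.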